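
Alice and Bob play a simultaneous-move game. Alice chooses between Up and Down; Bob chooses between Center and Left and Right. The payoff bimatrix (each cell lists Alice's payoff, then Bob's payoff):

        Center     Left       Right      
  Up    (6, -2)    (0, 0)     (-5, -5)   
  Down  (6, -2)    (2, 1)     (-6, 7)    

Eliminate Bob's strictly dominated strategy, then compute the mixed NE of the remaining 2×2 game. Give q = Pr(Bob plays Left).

Bob's strategy Center is strictly dominated by Left: 0 > -2 and 1 > -2. Eliminate Center.
Set Alice's expected payoff from Up equal to that from Down:
  Alice's payoff from Up: q·0 + (1−q)·(-5) = 5q - 5
  Alice's payoff from Down: q·2 + (1−q)·(-6) = 8q - 6
  5q - 5 = 8q - 6  ⇒  -3q = -1  ⇒  q = 1/3.

q = 1/3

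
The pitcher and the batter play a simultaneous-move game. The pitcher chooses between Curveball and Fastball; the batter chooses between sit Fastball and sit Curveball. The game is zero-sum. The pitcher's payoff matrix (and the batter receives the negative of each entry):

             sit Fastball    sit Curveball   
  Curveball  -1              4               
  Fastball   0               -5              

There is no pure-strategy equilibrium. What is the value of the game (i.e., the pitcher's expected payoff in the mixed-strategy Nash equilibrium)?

v = -1/2

The pitcher's indifference between Curveball and Fastball determines the batter's mixing probability q:
  the pitcher's expected payoff from Curveball: q·(-1) + (1−q)·4 = -5q + 4
  the pitcher's expected payoff from Fastball: q·0 + (1−q)·(-5) = 5q - 5
  -5q + 4 = 5q - 5  ⇒  -10q = -9  ⇒  q = 9/10.
The value is the pitcher's expected payoff against this mix (using Curveball): (9/10)·(-1) + (1/10)·4 = -1/2.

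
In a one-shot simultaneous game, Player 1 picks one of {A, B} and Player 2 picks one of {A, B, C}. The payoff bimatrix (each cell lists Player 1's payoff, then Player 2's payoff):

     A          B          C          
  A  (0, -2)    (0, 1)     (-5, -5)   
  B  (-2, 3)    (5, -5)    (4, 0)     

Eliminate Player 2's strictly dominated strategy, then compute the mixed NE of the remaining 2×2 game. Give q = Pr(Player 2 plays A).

q = 5/7

Player 2's strategy C is strictly dominated by A: -2 > -5 and 3 > 0. Eliminate C.
For Player 1 to be willing to mix, Player 1 must be indifferent between A and B, which pins down Player 2's mix.
  Player 1's expected payoff from A: q·0 + (1−q)·0 = 0
  Player 1's expected payoff from B: q·(-2) + (1−q)·5 = -7q + 5
  0 = -7q + 5  ⇒  7q = 5  ⇒  q = 5/7.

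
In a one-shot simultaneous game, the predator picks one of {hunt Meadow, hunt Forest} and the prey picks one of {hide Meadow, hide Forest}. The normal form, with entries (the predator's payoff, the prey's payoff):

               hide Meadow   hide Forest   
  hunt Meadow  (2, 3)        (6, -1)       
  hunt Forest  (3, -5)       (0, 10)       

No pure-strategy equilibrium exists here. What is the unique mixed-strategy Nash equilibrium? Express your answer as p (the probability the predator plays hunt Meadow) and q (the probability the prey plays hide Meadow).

p = 15/19, q = 6/7

For the prey to be willing to mix, the prey must be indifferent between hide Meadow and hide Forest, which pins down the predator's mix.
  the prey's payoff from hide Meadow: p·3 + (1−p)·(-5) = 8p - 5
  the prey's payoff from hide Forest: p·(-1) + (1−p)·10 = -11p + 10
  8p - 5 = -11p + 10  ⇒  19p = 15  ⇒  p = 15/19.
Set the predator's expected payoff from hunt Meadow equal to that from hunt Forest:
  the predator's expected payoff from hunt Meadow: q·2 + (1−q)·6 = -4q + 6
  the predator's expected payoff from hunt Forest: q·3 + (1−q)·0 = 3q
  -4q + 6 = 3q  ⇒  -7q = -6  ⇒  q = 6/7.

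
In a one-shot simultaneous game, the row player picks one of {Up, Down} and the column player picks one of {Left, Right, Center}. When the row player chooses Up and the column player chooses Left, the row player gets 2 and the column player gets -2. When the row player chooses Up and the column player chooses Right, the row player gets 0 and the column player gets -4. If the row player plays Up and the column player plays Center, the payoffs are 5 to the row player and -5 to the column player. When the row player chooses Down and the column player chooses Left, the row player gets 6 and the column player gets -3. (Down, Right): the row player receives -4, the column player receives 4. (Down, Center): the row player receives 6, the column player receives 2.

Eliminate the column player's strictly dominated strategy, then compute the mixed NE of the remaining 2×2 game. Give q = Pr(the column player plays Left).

The column player's strategy Center is strictly dominated by Right: -4 > -5 and 4 > 2. Eliminate Center.
In a mixed equilibrium the row player is indifferent between Up and Down; this condition fixes q.
  the row player's payoff from Up: q·2 + (1−q)·0 = 2q
  the row player's payoff from Down: q·6 + (1−q)·(-4) = 10q - 4
  2q = 10q - 4  ⇒  -8q = -4  ⇒  q = 1/2.

q = 1/2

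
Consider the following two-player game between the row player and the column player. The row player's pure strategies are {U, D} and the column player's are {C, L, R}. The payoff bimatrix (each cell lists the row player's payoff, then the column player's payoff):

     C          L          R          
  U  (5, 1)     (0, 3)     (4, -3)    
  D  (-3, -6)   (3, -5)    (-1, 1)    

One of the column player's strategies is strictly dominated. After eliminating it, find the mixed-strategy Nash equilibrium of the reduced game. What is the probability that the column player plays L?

q = 5/8

The column player's strategy C is strictly dominated by L: 3 > 1 and -5 > -6. Eliminate C.
In a mixed equilibrium the row player is indifferent between U and D; this condition fixes q.
  the row player's payoff from U: q·0 + (1−q)·4 = -4q + 4
  the row player's payoff from D: q·3 + (1−q)·(-1) = 4q - 1
  -4q + 4 = 4q - 1  ⇒  -8q = -5  ⇒  q = 5/8.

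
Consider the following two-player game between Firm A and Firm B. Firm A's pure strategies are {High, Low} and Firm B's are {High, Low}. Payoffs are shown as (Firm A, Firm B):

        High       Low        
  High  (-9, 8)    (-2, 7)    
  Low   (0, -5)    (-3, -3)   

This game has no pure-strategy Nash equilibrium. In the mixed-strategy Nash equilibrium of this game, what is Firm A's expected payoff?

-27/10

Firm A's indifference between High and Low determines Firm B's mixing probability q:
  Firm A's payoff from High: q·(-9) + (1−q)·(-2) = -7q - 2
  Firm A's payoff from Low: q·0 + (1−q)·(-3) = 3q - 3
  -7q - 2 = 3q - 3  ⇒  -10q = -1  ⇒  q = 1/10.
At equilibrium Firm A is indifferent across rows, so Firm A's payoff equals the payoff from High: (1/10)·(-9) + (9/10)·(-2) = -27/10.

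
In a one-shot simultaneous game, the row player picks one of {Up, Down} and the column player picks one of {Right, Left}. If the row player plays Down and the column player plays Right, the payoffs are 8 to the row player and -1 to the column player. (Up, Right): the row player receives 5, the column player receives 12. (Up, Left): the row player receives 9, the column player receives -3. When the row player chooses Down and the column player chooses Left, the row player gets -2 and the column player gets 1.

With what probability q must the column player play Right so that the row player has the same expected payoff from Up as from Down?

q = 11/14

In a mixed equilibrium the row player is indifferent between Up and Down; this condition fixes q.
  the row player's expected payoff from Up: q·5 + (1−q)·9 = -4q + 9
  the row player's expected payoff from Down: q·8 + (1−q)·(-2) = 10q - 2
  -4q + 9 = 10q - 2  ⇒  -14q = -11  ⇒  q = 11/14.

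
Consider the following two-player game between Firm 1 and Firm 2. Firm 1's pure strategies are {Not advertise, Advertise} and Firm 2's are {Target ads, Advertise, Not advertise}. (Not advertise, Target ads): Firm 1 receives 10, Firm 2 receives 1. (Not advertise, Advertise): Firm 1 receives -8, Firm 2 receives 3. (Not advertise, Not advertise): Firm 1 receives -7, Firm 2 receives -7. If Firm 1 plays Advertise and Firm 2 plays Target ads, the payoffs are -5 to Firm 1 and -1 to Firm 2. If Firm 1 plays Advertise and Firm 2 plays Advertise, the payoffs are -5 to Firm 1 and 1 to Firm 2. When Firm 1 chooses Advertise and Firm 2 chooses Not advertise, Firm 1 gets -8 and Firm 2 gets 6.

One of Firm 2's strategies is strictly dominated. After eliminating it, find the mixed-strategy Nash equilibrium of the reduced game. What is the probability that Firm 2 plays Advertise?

q = 1/4

Firm 2's strategy Target ads is strictly dominated by Advertise: 3 > 1 and 1 > -1. Eliminate Target ads.
Set Firm 1's expected payoff from Not advertise equal to that from Advertise:
  Firm 1's payoff to Not advertise: q·(-8) + (1−q)·(-7) = -q - 7
  Firm 1's payoff to Advertise: q·(-5) + (1−q)·(-8) = 3q - 8
  -q - 7 = 3q - 8  ⇒  -4q = -1  ⇒  q = 1/4.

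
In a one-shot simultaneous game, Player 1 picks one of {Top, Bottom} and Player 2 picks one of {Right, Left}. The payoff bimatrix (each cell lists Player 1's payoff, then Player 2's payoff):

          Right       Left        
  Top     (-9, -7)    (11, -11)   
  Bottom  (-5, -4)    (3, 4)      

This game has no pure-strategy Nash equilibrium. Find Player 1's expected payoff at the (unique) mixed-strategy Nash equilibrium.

For Player 1 to be willing to mix, Player 1 must be indifferent between Top and Bottom, which pins down Player 2's mix.
  Player 1's payoff to Top: q·(-9) + (1−q)·11 = -20q + 11
  Player 1's payoff to Bottom: q·(-5) + (1−q)·3 = -8q + 3
  -20q + 11 = -8q + 3  ⇒  -12q = -8  ⇒  q = 2/3.
At equilibrium Player 1 is indifferent across rows, so Player 1's payoff equals the payoff from Top: (2/3)·(-9) + (1/3)·11 = -7/3.

-7/3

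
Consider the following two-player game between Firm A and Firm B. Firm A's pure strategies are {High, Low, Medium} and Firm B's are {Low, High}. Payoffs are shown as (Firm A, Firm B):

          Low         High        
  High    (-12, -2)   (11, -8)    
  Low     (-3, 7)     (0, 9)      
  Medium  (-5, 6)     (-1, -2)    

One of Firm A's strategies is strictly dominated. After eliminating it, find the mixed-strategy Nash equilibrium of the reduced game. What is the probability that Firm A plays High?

Firm A's strategy Medium is strictly dominated by Low: -3 > -5 and 0 > -1. Eliminate Medium.
Firm A's mix must leave Firm B indifferent between Low and High.
  Firm B's payoff to Low: p·(-2) + (1−p)·7 = -9p + 7
  Firm B's payoff to High: p·(-8) + (1−p)·9 = -17p + 9
  -9p + 7 = -17p + 9  ⇒  8p = 2  ⇒  p = 1/4.

p = 1/4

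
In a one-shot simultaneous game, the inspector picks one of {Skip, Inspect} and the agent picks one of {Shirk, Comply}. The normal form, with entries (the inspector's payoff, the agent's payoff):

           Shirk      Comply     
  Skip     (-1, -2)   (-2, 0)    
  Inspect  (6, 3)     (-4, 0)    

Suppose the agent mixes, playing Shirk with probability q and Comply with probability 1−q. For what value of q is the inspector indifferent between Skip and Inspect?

q = 2/9

Set the inspector's expected payoff from Skip equal to that from Inspect:
  the inspector's expected payoff from Skip: q·(-1) + (1−q)·(-2) = q - 2
  the inspector's expected payoff from Inspect: q·6 + (1−q)·(-4) = 10q - 4
  q - 2 = 10q - 4  ⇒  -9q = -2  ⇒  q = 2/9.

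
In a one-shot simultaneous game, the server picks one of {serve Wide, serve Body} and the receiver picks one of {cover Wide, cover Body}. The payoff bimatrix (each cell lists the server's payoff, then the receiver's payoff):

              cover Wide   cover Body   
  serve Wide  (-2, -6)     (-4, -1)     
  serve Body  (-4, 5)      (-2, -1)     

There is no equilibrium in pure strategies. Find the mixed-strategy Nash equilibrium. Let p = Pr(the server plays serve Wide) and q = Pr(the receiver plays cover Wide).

The server's mix must leave the receiver indifferent between cover Wide and cover Body.
  the receiver's expected payoff from cover Wide: p·(-6) + (1−p)·5 = -11p + 5
  the receiver's expected payoff from cover Body: p·(-1) + (1−p)·(-1) = -1
  -11p + 5 = -1  ⇒  -11p = -6  ⇒  p = 6/11.
In a mixed equilibrium the server is indifferent between serve Wide and serve Body; this condition fixes q.
  the server's payoff to serve Wide: q·(-2) + (1−q)·(-4) = 2q - 4
  the server's payoff to serve Body: q·(-4) + (1−q)·(-2) = -2q - 2
  2q - 4 = -2q - 2  ⇒  4q = 2  ⇒  q = 1/2.

p = 6/11, q = 1/2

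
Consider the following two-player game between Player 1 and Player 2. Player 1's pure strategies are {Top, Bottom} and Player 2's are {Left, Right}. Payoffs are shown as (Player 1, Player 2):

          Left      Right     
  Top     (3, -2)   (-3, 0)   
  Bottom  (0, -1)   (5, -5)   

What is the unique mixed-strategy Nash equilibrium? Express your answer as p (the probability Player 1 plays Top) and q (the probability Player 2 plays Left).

p = 2/3, q = 8/11

Player 2's indifference between Left and Right determines Player 1's mixing probability p:
  Player 2's payoff to Left: p·(-2) + (1−p)·(-1) = -p - 1
  Player 2's payoff to Right: p·0 + (1−p)·(-5) = 5p - 5
  -p - 1 = 5p - 5  ⇒  -6p = -4  ⇒  p = 2/3.
Set Player 1's expected payoff from Top equal to that from Bottom:
  Player 1's payoff to Top: q·3 + (1−q)·(-3) = 6q - 3
  Player 1's payoff to Bottom: q·0 + (1−q)·5 = -5q + 5
  6q - 3 = -5q + 5  ⇒  11q = 8  ⇒  q = 8/11.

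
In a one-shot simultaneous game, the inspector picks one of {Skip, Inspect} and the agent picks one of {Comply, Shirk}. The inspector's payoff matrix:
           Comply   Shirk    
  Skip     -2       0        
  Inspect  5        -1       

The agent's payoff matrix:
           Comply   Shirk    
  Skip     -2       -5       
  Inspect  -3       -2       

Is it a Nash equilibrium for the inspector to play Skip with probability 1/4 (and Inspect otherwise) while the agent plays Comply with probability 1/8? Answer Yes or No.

Yes

Check the agent's indifference given the inspector's mix p = 1/4:
  payoff from Comply = -11/4; payoff from Shirk = -11/4 — equal.
Check the inspector's indifference given the agent's mix q = 1/8:
  payoff from Skip = -1/4; payoff from Inspect = -1/4 — equal.
Both players are indifferent, so neither can profitably deviate.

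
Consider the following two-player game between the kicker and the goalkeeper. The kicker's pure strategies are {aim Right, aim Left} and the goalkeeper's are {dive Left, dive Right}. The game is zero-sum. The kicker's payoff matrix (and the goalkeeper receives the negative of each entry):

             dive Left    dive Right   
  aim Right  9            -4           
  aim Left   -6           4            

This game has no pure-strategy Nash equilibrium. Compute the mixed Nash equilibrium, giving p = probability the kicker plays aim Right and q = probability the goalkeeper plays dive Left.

p = 10/23, q = 8/23

In a mixed equilibrium the goalkeeper is indifferent between dive Left and dive Right; this condition fixes p.
  the goalkeeper's payoff to dive Left: p·(-9) + (1−p)·6 = -15p + 6
  the goalkeeper's payoff to dive Right: p·4 + (1−p)·(-4) = 8p - 4
  -15p + 6 = 8p - 4  ⇒  -23p = -10  ⇒  p = 10/23.
The kicker's indifference between aim Right and aim Left determines the goalkeeper's mixing probability q:
  the kicker's expected payoff from aim Right: q·9 + (1−q)·(-4) = 13q - 4
  the kicker's expected payoff from aim Left: q·(-6) + (1−q)·4 = -10q + 4
  13q - 4 = -10q + 4  ⇒  23q = 8  ⇒  q = 8/23.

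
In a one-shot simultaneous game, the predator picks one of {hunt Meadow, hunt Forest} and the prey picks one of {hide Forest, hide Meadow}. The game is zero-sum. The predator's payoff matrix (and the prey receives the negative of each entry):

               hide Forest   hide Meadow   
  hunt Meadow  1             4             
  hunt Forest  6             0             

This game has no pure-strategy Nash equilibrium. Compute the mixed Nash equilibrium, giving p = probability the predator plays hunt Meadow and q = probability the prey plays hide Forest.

Set the prey's expected payoff from hide Forest equal to that from hide Meadow:
  the prey's payoff from hide Forest: p·(-1) + (1−p)·(-6) = 5p - 6
  the prey's payoff from hide Meadow: p·(-4) + (1−p)·0 = -4p
  5p - 6 = -4p  ⇒  9p = 6  ⇒  p = 2/3.
The prey's mix must leave the predator indifferent between hunt Meadow and hunt Forest.
  the predator's payoff to hunt Meadow: q·1 + (1−q)·4 = -3q + 4
  the predator's payoff to hunt Forest: q·6 + (1−q)·0 = 6q
  -3q + 4 = 6q  ⇒  -9q = -4  ⇒  q = 4/9.

p = 2/3, q = 4/9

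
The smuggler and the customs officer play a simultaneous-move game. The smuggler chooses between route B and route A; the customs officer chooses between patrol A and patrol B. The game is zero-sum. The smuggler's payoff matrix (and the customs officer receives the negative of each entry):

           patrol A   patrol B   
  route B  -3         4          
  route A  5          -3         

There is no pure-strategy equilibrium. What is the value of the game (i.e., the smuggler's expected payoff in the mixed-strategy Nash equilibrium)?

Set the smuggler's expected payoff from route B equal to that from route A:
  the smuggler's payoff from route B: q·(-3) + (1−q)·4 = -7q + 4
  the smuggler's payoff from route A: q·5 + (1−q)·(-3) = 8q - 3
  -7q + 4 = 8q - 3  ⇒  -15q = -7  ⇒  q = 7/15.
The value is the smuggler's expected payoff against this mix (using route B): (7/15)·(-3) + (8/15)·4 = 11/15.

v = 11/15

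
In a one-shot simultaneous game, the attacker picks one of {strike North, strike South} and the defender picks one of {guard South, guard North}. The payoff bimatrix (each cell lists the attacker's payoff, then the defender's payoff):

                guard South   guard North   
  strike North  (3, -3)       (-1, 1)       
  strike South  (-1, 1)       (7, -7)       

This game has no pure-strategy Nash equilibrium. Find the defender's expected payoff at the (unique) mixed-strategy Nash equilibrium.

Set the defender's expected payoff from guard South equal to that from guard North:
  the defender's payoff from guard South: p·(-3) + (1−p)·1 = -4p + 1
  the defender's payoff from guard North: p·1 + (1−p)·(-7) = 8p - 7
  -4p + 1 = 8p - 7  ⇒  -12p = -8  ⇒  p = 2/3.
At equilibrium the defender is indifferent across columns, so the defender's payoff equals the payoff from guard South: (2/3)·(-3) + (1/3)·1 = -5/3.

-5/3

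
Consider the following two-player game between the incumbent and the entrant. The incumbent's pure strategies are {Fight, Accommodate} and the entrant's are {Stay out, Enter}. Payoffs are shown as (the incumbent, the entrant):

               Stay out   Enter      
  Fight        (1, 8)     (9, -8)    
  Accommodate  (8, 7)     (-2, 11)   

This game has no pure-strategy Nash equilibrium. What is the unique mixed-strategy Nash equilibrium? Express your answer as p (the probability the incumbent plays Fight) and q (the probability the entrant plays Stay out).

For the entrant to be willing to mix, the entrant must be indifferent between Stay out and Enter, which pins down the incumbent's mix.
  the entrant's payoff from Stay out: p·8 + (1−p)·7 = p + 7
  the entrant's payoff from Enter: p·(-8) + (1−p)·11 = -19p + 11
  p + 7 = -19p + 11  ⇒  20p = 4  ⇒  p = 1/5.
Set the incumbent's expected payoff from Fight equal to that from Accommodate:
  the incumbent's payoff to Fight: q·1 + (1−q)·9 = -8q + 9
  the incumbent's payoff to Accommodate: q·8 + (1−q)·(-2) = 10q - 2
  -8q + 9 = 10q - 2  ⇒  -18q = -11  ⇒  q = 11/18.

p = 1/5, q = 11/18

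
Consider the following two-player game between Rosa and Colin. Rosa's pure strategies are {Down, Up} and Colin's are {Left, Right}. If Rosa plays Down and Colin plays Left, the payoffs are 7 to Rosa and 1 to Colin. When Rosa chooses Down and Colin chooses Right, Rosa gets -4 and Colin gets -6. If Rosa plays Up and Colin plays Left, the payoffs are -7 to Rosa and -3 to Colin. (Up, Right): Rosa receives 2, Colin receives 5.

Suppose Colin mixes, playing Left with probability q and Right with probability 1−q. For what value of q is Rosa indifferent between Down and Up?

q = 3/10

For Rosa to be willing to mix, Rosa must be indifferent between Down and Up, which pins down Colin's mix.
  Rosa's payoff from Down: q·7 + (1−q)·(-4) = 11q - 4
  Rosa's payoff from Up: q·(-7) + (1−q)·2 = -9q + 2
  11q - 4 = -9q + 2  ⇒  20q = 6  ⇒  q = 3/10.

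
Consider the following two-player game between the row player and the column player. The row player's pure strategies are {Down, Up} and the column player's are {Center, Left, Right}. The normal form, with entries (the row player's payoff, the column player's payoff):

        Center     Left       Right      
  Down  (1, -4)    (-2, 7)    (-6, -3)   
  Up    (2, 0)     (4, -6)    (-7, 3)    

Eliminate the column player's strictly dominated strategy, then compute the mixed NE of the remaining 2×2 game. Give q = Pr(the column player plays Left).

The column player's strategy Center is strictly dominated by Right: -3 > -4 and 3 > 0. Eliminate Center.
In a mixed equilibrium the row player is indifferent between Down and Up; this condition fixes q.
  the row player's payoff from Down: q·(-2) + (1−q)·(-6) = 4q - 6
  the row player's payoff from Up: q·4 + (1−q)·(-7) = 11q - 7
  4q - 6 = 11q - 7  ⇒  -7q = -1  ⇒  q = 1/7.

q = 1/7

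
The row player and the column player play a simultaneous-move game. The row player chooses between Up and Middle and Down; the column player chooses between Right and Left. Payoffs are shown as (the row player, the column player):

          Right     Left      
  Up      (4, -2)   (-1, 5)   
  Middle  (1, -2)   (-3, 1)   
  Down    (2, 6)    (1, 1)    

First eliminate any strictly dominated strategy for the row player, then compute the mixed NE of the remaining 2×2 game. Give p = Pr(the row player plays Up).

p = 5/12

The row player's strategy Middle is strictly dominated by Up: 4 > 1 and -1 > -3. Eliminate Middle.
In a mixed equilibrium the column player is indifferent between Right and Left; this condition fixes p.
  the column player's payoff from Right: p·(-2) + (1−p)·6 = -8p + 6
  the column player's payoff from Left: p·5 + (1−p)·1 = 4p + 1
  -8p + 6 = 4p + 1  ⇒  -12p = -5  ⇒  p = 5/12.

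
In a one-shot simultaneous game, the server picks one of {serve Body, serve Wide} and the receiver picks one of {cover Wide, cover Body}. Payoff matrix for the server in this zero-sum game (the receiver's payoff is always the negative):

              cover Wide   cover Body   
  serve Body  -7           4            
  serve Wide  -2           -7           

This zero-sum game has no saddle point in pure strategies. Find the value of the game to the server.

The server's indifference between serve Body and serve Wide determines the receiver's mixing probability q:
  the server's expected payoff from serve Body: q·(-7) + (1−q)·4 = -11q + 4
  the server's expected payoff from serve Wide: q·(-2) + (1−q)·(-7) = 5q - 7
  -11q + 4 = 5q - 7  ⇒  -16q = -11  ⇒  q = 11/16.
The value is the server's expected payoff against this mix (using serve Body): (11/16)·(-7) + (5/16)·4 = -57/16.

v = -57/16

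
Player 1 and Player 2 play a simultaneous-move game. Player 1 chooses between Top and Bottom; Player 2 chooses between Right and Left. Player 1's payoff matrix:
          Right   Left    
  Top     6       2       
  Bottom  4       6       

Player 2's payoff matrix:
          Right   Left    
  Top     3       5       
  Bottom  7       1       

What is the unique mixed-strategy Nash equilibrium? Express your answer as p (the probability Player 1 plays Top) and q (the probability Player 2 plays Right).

Set Player 2's expected payoff from Right equal to that from Left:
  Player 2's payoff to Right: p·3 + (1−p)·7 = -4p + 7
  Player 2's payoff to Left: p·5 + (1−p)·1 = 4p + 1
  -4p + 7 = 4p + 1  ⇒  -8p = -6  ⇒  p = 3/4.
For Player 1 to be willing to mix, Player 1 must be indifferent between Top and Bottom, which pins down Player 2's mix.
  Player 1's payoff to Top: q·6 + (1−q)·2 = 4q + 2
  Player 1's payoff to Bottom: q·4 + (1−q)·6 = -2q + 6
  4q + 2 = -2q + 6  ⇒  6q = 4  ⇒  q = 2/3.

p = 3/4, q = 2/3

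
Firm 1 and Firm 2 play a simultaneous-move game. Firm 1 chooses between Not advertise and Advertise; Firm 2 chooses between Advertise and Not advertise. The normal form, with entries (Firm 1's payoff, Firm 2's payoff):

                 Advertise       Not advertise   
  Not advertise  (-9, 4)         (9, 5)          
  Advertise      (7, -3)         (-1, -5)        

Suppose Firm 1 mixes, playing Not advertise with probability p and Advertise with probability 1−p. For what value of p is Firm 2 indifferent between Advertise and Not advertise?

p = 2/3

Set Firm 2's expected payoff from Advertise equal to that from Not advertise:
  Firm 2's payoff from Advertise: p·4 + (1−p)·(-3) = 7p - 3
  Firm 2's payoff from Not advertise: p·5 + (1−p)·(-5) = 10p - 5
  7p - 3 = 10p - 5  ⇒  -3p = -2  ⇒  p = 2/3.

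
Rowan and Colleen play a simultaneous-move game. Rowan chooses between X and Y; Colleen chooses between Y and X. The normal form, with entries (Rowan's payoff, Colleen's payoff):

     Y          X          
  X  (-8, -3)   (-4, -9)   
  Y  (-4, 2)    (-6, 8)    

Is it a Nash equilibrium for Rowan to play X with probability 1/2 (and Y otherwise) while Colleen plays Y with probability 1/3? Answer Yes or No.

Yes

Check Colleen's indifference given Rowan's mix p = 1/2:
  payoff from Y = -1/2; payoff from X = -1/2 — equal.
Check Rowan's indifference given Colleen's mix q = 1/3:
  payoff from X = -16/3; payoff from Y = -16/3 — equal.
Both players are indifferent, so neither can profitably deviate.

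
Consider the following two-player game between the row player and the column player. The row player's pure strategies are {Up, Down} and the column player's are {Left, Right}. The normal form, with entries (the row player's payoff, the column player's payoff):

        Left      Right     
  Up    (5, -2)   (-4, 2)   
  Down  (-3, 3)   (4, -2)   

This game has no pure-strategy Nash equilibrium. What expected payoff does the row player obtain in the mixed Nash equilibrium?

1/2

For the row player to be willing to mix, the row player must be indifferent between Up and Down, which pins down the column player's mix.
  the row player's expected payoff from Up: q·5 + (1−q)·(-4) = 9q - 4
  the row player's expected payoff from Down: q·(-3) + (1−q)·4 = -7q + 4
  9q - 4 = -7q + 4  ⇒  16q = 8  ⇒  q = 1/2.
At equilibrium the row player is indifferent across rows, so the row player's payoff equals the payoff from Up: (1/2)·5 + (1/2)·(-4) = 1/2.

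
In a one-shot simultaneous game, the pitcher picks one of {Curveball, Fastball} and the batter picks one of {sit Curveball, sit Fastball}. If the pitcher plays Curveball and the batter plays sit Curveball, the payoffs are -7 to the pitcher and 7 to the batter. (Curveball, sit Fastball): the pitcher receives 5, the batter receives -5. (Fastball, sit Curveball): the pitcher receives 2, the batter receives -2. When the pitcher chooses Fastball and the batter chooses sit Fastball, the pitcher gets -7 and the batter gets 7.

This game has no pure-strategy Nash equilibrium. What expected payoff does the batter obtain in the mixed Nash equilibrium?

13/7

For the batter to be willing to mix, the batter must be indifferent between sit Curveball and sit Fastball, which pins down the pitcher's mix.
  the batter's expected payoff from sit Curveball: p·7 + (1−p)·(-2) = 9p - 2
  the batter's expected payoff from sit Fastball: p·(-5) + (1−p)·7 = -12p + 7
  9p - 2 = -12p + 7  ⇒  21p = 9  ⇒  p = 3/7.
At equilibrium the batter is indifferent across columns, so the batter's payoff equals the payoff from sit Curveball: (3/7)·7 + (4/7)·(-2) = 13/7.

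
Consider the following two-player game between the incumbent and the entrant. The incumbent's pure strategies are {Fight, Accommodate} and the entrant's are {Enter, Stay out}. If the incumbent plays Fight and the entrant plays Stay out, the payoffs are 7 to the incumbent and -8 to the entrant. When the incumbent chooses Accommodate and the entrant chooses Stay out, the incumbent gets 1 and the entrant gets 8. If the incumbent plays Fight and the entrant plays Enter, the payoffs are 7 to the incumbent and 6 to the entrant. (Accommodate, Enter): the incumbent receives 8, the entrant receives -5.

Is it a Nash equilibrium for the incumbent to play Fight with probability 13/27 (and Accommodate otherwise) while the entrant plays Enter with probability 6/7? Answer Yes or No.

Yes

Check the entrant's indifference given the incumbent's mix p = 13/27:
  payoff from Enter = 8/27; payoff from Stay out = 8/27 — equal.
Check the incumbent's indifference given the entrant's mix q = 6/7:
  payoff from Fight = 7; payoff from Accommodate = 7 — equal.
Both players are indifferent, so neither can profitably deviate.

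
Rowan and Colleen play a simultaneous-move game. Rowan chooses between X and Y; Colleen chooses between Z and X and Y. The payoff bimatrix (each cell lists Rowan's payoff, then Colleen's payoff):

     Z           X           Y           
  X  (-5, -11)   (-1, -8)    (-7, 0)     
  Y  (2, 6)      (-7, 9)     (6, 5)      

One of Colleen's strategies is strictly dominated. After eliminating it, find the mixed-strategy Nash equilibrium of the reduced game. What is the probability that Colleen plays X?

q = 13/19

Colleen's strategy Z is strictly dominated by X: -8 > -11 and 9 > 6. Eliminate Z.
Colleen's mix must leave Rowan indifferent between X and Y.
  Rowan's expected payoff from X: q·(-1) + (1−q)·(-7) = 6q - 7
  Rowan's expected payoff from Y: q·(-7) + (1−q)·6 = -13q + 6
  6q - 7 = -13q + 6  ⇒  19q = 13  ⇒  q = 13/19.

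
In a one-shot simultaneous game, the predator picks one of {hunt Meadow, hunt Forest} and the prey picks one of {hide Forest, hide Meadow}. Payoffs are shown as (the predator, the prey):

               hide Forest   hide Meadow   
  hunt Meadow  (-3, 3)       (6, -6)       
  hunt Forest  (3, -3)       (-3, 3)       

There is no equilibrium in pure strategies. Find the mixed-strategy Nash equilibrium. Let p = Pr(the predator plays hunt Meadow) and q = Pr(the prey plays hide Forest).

p = 2/5, q = 3/5

The predator's mix must leave the prey indifferent between hide Forest and hide Meadow.
  the prey's payoff to hide Forest: p·3 + (1−p)·(-3) = 6p - 3
  the prey's payoff to hide Meadow: p·(-6) + (1−p)·3 = -9p + 3
  6p - 3 = -9p + 3  ⇒  15p = 6  ⇒  p = 2/5.
For the predator to be willing to mix, the predator must be indifferent between hunt Meadow and hunt Forest, which pins down the prey's mix.
  the predator's expected payoff from hunt Meadow: q·(-3) + (1−q)·6 = -9q + 6
  the predator's expected payoff from hunt Forest: q·3 + (1−q)·(-3) = 6q - 3
  -9q + 6 = 6q - 3  ⇒  -15q = -9  ⇒  q = 3/5.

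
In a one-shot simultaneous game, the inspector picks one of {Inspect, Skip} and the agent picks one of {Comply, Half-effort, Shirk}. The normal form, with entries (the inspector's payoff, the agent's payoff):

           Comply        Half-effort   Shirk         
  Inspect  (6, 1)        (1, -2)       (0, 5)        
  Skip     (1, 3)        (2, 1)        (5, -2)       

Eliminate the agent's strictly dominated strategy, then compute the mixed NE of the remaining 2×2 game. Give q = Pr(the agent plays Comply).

q = 1/2

The agent's strategy Half-effort is strictly dominated by Comply: 1 > -2 and 3 > 1. Eliminate Half-effort.
The agent's mix must leave the inspector indifferent between Inspect and Skip.
  the inspector's payoff to Inspect: q·6 + (1−q)·0 = 6q
  the inspector's payoff to Skip: q·1 + (1−q)·5 = -4q + 5
  6q = -4q + 5  ⇒  10q = 5  ⇒  q = 1/2.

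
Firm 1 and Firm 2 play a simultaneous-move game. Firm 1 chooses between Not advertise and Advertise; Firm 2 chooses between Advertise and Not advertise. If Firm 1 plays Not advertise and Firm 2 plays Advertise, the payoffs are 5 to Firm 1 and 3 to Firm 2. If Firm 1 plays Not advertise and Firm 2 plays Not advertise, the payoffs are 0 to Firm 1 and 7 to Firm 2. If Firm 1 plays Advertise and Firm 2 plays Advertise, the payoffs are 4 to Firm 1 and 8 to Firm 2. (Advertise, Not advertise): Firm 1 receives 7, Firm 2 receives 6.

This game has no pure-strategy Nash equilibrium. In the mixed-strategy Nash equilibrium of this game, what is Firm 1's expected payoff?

Firm 1's indifference between Not advertise and Advertise determines Firm 2's mixing probability q:
  Firm 1's expected payoff from Not advertise: q·5 + (1−q)·0 = 5q
  Firm 1's expected payoff from Advertise: q·4 + (1−q)·7 = -3q + 7
  5q = -3q + 7  ⇒  8q = 7  ⇒  q = 7/8.
At equilibrium Firm 1 is indifferent across rows, so Firm 1's payoff equals the payoff from Not advertise: (7/8)·5 + (1/8)·0 = 35/8.

35/8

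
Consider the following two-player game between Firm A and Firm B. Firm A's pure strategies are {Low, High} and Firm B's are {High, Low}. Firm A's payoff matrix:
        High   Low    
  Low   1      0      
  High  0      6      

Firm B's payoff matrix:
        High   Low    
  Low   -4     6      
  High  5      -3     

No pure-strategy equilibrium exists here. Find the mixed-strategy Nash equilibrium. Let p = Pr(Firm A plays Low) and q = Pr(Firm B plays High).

Firm A's mix must leave Firm B indifferent between High and Low.
  Firm B's expected payoff from High: p·(-4) + (1−p)·5 = -9p + 5
  Firm B's expected payoff from Low: p·6 + (1−p)·(-3) = 9p - 3
  -9p + 5 = 9p - 3  ⇒  -18p = -8  ⇒  p = 4/9.
Firm A's indifference between Low and High determines Firm B's mixing probability q:
  Firm A's payoff from Low: q·1 + (1−q)·0 = q
  Firm A's payoff from High: q·0 + (1−q)·6 = -6q + 6
  q = -6q + 6  ⇒  7q = 6  ⇒  q = 6/7.

p = 4/9, q = 6/7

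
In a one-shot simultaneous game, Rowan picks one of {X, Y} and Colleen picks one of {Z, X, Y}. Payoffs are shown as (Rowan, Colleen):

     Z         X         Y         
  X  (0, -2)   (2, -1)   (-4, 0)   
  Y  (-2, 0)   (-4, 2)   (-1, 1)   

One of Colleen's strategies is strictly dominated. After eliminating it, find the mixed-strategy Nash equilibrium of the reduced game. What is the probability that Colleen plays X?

q = 1/3

Colleen's strategy Z is strictly dominated by X: -1 > -2 and 2 > 0. Eliminate Z.
In a mixed equilibrium Rowan is indifferent between X and Y; this condition fixes q.
  Rowan's expected payoff from X: q·2 + (1−q)·(-4) = 6q - 4
  Rowan's expected payoff from Y: q·(-4) + (1−q)·(-1) = -3q - 1
  6q - 4 = -3q - 1  ⇒  9q = 3  ⇒  q = 1/3.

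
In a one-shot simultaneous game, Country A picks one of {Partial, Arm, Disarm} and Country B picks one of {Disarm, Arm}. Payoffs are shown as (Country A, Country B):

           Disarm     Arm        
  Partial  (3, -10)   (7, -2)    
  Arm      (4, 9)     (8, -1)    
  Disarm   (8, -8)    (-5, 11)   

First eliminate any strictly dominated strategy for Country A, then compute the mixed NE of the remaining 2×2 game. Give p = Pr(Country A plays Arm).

Country A's strategy Partial is strictly dominated by Arm: 4 > 3 and 8 > 7. Eliminate Partial.
Set Country B's expected payoff from Disarm equal to that from Arm:
  Country B's payoff from Disarm: p·9 + (1−p)·(-8) = 17p - 8
  Country B's payoff from Arm: p·(-1) + (1−p)·11 = -12p + 11
  17p - 8 = -12p + 11  ⇒  29p = 19  ⇒  p = 19/29.

p = 19/29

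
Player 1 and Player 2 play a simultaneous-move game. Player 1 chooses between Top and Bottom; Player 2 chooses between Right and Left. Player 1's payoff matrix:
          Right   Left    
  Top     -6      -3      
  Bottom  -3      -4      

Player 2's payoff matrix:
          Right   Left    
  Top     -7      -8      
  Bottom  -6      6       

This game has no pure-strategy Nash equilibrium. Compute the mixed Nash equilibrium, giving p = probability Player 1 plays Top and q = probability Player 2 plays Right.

In a mixed equilibrium Player 2 is indifferent between Right and Left; this condition fixes p.
  Player 2's payoff from Right: p·(-7) + (1−p)·(-6) = -p - 6
  Player 2's payoff from Left: p·(-8) + (1−p)·6 = -14p + 6
  -p - 6 = -14p + 6  ⇒  13p = 12  ⇒  p = 12/13.
In a mixed equilibrium Player 1 is indifferent between Top and Bottom; this condition fixes q.
  Player 1's expected payoff from Top: q·(-6) + (1−q)·(-3) = -3q - 3
  Player 1's expected payoff from Bottom: q·(-3) + (1−q)·(-4) = q - 4
  -3q - 3 = q - 4  ⇒  -4q = -1  ⇒  q = 1/4.

p = 12/13, q = 1/4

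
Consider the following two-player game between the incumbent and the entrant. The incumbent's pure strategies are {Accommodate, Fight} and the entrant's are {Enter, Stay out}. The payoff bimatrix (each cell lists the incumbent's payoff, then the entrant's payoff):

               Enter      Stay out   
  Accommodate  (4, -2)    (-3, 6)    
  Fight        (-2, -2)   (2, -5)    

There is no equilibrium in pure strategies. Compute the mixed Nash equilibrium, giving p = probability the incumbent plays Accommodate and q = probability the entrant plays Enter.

The entrant's indifference between Enter and Stay out determines the incumbent's mixing probability p:
  the entrant's expected payoff from Enter: p·(-2) + (1−p)·(-2) = -2
  the entrant's expected payoff from Stay out: p·6 + (1−p)·(-5) = 11p - 5
  -2 = 11p - 5  ⇒  -11p = -3  ⇒  p = 3/11.
In a mixed equilibrium the incumbent is indifferent between Accommodate and Fight; this condition fixes q.
  the incumbent's payoff to Accommodate: q·4 + (1−q)·(-3) = 7q - 3
  the incumbent's payoff to Fight: q·(-2) + (1−q)·2 = -4q + 2
  7q - 3 = -4q + 2  ⇒  11q = 5  ⇒  q = 5/11.

p = 3/11, q = 5/11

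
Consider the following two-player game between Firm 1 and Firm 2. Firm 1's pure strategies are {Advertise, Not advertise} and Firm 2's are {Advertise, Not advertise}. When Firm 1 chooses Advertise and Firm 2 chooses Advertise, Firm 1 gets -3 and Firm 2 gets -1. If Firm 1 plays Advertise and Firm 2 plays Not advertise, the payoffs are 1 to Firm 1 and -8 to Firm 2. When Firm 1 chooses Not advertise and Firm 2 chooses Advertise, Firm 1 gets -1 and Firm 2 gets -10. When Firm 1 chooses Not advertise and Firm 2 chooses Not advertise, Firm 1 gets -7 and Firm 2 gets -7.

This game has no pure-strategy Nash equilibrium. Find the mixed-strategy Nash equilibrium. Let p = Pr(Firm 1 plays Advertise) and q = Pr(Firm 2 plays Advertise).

Set Firm 2's expected payoff from Advertise equal to that from Not advertise:
  Firm 2's payoff from Advertise: p·(-1) + (1−p)·(-10) = 9p - 10
  Firm 2's payoff from Not advertise: p·(-8) + (1−p)·(-7) = -p - 7
  9p - 10 = -p - 7  ⇒  10p = 3  ⇒  p = 3/10.
In a mixed equilibrium Firm 1 is indifferent between Advertise and Not advertise; this condition fixes q.
  Firm 1's payoff to Advertise: q·(-3) + (1−q)·1 = -4q + 1
  Firm 1's payoff to Not advertise: q·(-1) + (1−q)·(-7) = 6q - 7
  -4q + 1 = 6q - 7  ⇒  -10q = -8  ⇒  q = 4/5.

p = 3/10, q = 4/5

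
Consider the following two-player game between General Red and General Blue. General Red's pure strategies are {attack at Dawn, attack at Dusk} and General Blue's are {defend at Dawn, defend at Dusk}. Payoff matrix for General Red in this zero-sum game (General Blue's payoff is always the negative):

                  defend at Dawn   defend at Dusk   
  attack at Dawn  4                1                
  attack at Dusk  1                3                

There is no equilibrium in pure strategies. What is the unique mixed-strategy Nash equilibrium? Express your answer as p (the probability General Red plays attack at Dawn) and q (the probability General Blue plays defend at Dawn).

p = 2/5, q = 2/5

General Red's mix must leave General Blue indifferent between defend at Dawn and defend at Dusk.
  General Blue's payoff to defend at Dawn: p·(-4) + (1−p)·(-1) = -3p - 1
  General Blue's payoff to defend at Dusk: p·(-1) + (1−p)·(-3) = 2p - 3
  -3p - 1 = 2p - 3  ⇒  -5p = -2  ⇒  p = 2/5.
In a mixed equilibrium General Red is indifferent between attack at Dawn and attack at Dusk; this condition fixes q.
  General Red's payoff to attack at Dawn: q·4 + (1−q)·1 = 3q + 1
  General Red's payoff to attack at Dusk: q·1 + (1−q)·3 = -2q + 3
  3q + 1 = -2q + 3  ⇒  5q = 2  ⇒  q = 2/5.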